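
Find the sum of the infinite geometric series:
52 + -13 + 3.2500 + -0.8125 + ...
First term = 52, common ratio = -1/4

For |r| < 1, S = a / (1 - r)
S = 52 / (1 - (-1/4))
S = 52 / (5/4)
S = 208/5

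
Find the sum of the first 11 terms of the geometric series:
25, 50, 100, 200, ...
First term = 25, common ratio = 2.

Sₙ = a(1 - rⁿ) / (1 - r)
S_11 = 25(1 - 2^11) / (1 - 2)
S_11 = 25(1 - 2048) / (-1)
S_11 = 51175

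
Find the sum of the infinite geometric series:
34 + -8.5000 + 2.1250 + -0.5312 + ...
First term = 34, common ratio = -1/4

For |r| < 1, S = a / (1 - r)
S = 34 / (1 - (-1/4))
S = 34 / (5/4)
S = 136/5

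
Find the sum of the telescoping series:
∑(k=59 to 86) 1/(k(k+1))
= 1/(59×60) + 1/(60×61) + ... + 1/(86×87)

Partial fractions: 1/(k(k+1)) = 1/k - 1/(k+1)
The series telescopes:
= (1/59 - 1/60) + (1/60 - 1/61) + ... + (1/86 - 1/87)
= 1/59 - 1/87
= 28/5133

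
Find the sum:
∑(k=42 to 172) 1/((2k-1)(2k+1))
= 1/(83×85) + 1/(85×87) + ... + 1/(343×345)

Partial fractions: 1/((2k-1)(2k+1)) = (1/2)[1/(2k-1) - 1/(2k+1)]
The series telescopes:
= (1/2)[1/83 - 1/345]
= 131/28635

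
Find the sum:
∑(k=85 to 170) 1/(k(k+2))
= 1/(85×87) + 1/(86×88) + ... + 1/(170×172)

Partial fractions: 1/(k(k+2)) = (1/2)[1/k - 1/(k+2)]
Telescoping leaves the first two and last two terms:
= (1/2)[1/85 + 1/86 - 1/171 - 1/172]
= 29327/5000040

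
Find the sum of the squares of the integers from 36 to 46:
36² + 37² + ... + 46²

Use ∑_{k=1}^{n} k² = n(n+1)(2n+1)/6, then subtract the first 35 terms.
∑_{k=1}^{46} k² = 46×47×93/6 = 33511
∑_{k=1}^{35} k² = 35×36×71/6 = 14910
∑_{k=36}^{46} k² = 33511 - 14910 = 18601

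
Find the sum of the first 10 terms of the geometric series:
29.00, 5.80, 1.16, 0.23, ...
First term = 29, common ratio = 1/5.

Sₙ = a(1 - rⁿ) / (1 - r)
S_10 = 29(1 - (1/5)^10) / (1 - (1/5))
S_10 = 29(1 - (1/9765625)) / (4/5)
S_10 = 70800774/1953125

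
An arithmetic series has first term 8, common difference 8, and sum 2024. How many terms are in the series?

Using S = n/2 × [2a + (n-1)d]
2024 = n/2 × [2(8) + (n-1)(8)]
2024 = n/2 × [16 + 8n - 8]
4048 = n × [8 + 8n]
8n² + (8)n - 4048 = 0
Discriminant: Δ = (8)² - 4(8)(-4048) = 64 + 129536 = 129600
√Δ = 360
n = [-(8) + √Δ] / (2·8) = (-8 + 360) / 16 = 352 / 16 = 22
(The negative root is discarded since n must be a positive integer.)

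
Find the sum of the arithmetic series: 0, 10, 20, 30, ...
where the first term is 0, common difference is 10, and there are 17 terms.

Sₙ = n/2 × (first + last)
Last term = a + (n-1)d = 0 + (17-1)×10 = 160
S_17 = 17/2 × (0 + 160)
S_17 = 17/2 × 160 = 1360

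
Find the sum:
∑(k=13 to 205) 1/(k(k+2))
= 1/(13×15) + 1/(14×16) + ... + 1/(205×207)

Partial fractions: 1/(k(k+2)) = (1/2)[1/k - 1/(k+2)]
Telescoping leaves the first two and last two terms:
= (1/2)[1/13 + 1/14 - 1/206 - 1/207]
= 134521/1940211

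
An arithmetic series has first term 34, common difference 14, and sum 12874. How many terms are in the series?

Using S = n/2 × [2a + (n-1)d]
12874 = n/2 × [2(34) + (n-1)(14)]
12874 = n/2 × [68 + 14n - 14]
25748 = n × [54 + 14n]
14n² + (54)n - 25748 = 0
Discriminant: Δ = (54)² - 4(14)(-25748) = 2916 + 1441888 = 1444804
√Δ = 1202
n = [-(54) + √Δ] / (2·14) = (-54 + 1202) / 28 = 1148 / 28 = 41
(The negative root is discarded since n must be a positive integer.)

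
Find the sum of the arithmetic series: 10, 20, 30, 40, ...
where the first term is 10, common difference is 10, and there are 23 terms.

Sₙ = n/2 × (first + last)
Last term = a + (n-1)d = 10 + (23-1)×10 = 230
S_23 = 23/2 × (10 + 230)
S_23 = 23/2 × 240 = 2760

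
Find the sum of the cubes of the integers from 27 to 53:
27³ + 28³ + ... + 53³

Use ∑_{k=1}^{n} k³ = [n(n+1)/2]², then subtract the first 26 terms.
∑_{k=1}^{53} k³ = [53×54/2]² = 1431² = 2047761
∑_{k=1}^{26} k³ = [26×27/2]² = 351² = 123201
∑_{k=27}^{53} k³ = 2047761 - 123201 = 1924560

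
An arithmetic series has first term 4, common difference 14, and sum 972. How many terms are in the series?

Using S = n/2 × [2a + (n-1)d]
972 = n/2 × [2(4) + (n-1)(14)]
972 = n/2 × [8 + 14n - 14]
1944 = n × [-6 + 14n]
14n² + (-6)n - 1944 = 0
Discriminant: Δ = (-6)² - 4(14)(-1944) = 36 + 108864 = 108900
√Δ = 330
n = [-(-6) + √Δ] / (2·14) = (6 + 330) / 28 = 336 / 28 = 12
(The negative root is discarded since n must be a positive integer.)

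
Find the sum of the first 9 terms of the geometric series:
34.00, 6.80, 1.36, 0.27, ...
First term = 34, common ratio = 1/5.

Sₙ = a(1 - rⁿ) / (1 - r)
S_9 = 34(1 - (1/5)^9) / (1 - (1/5))
S_9 = 34(1 - (1/1953125)) / (4/5)
S_9 = 16601554/390625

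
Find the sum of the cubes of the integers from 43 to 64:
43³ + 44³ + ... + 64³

Use ∑_{k=1}^{n} k³ = [n(n+1)/2]², then subtract the first 42 terms.
∑_{k=1}^{64} k³ = [64×65/2]² = 2080² = 4326400
∑_{k=1}^{42} k³ = [42×43/2]² = 903² = 815409
∑_{k=43}^{64} k³ = 4326400 - 815409 = 3510991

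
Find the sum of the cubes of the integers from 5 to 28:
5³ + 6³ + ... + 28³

Use ∑_{k=1}^{n} k³ = [n(n+1)/2]², then subtract the first 4 terms.
∑_{k=1}^{28} k³ = [28×29/2]² = 406² = 164836
∑_{k=1}^{4} k³ = [4×5/2]² = 10² = 100
∑_{k=5}^{28} k³ = 164836 - 100 = 164736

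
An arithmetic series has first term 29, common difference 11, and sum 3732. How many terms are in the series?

Using S = n/2 × [2a + (n-1)d]
3732 = n/2 × [2(29) + (n-1)(11)]
3732 = n/2 × [58 + 11n - 11]
7464 = n × [47 + 11n]
11n² + (47)n - 7464 = 0
Discriminant: Δ = (47)² - 4(11)(-7464) = 2209 + 328416 = 330625
√Δ = 575
n = [-(47) + √Δ] / (2·11) = (-47 + 575) / 22 = 528 / 22 = 24
(The negative root is discarded since n must be a positive integer.)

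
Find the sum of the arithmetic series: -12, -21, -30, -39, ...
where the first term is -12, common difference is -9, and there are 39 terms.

Sₙ = n/2 × (first + last)
Last term = a + (n-1)d = -12 + (39-1)×(-9) = -354
S_39 = 39/2 × (-12 + (-354))
S_39 = 39/2 × (-366) = -7137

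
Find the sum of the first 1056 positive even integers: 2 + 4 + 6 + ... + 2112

Sum of first n even numbers = n(n+1)
= 1056×1057
= 1116192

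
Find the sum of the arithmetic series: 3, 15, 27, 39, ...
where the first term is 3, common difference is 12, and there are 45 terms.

Sₙ = n/2 × (first + last)
Last term = a + (n-1)d = 3 + (45-1)×12 = 531
S_45 = 45/2 × (3 + 531)
S_45 = 45/2 × 534 = 12015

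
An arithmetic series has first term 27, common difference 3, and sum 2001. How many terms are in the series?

Using S = n/2 × [2a + (n-1)d]
2001 = n/2 × [2(27) + (n-1)(3)]
2001 = n/2 × [54 + 3n - 3]
4002 = n × [51 + 3n]
3n² + (51)n - 4002 = 0
Discriminant: Δ = (51)² - 4(3)(-4002) = 2601 + 48024 = 50625
√Δ = 225
n = [-(51) + √Δ] / (2·3) = (-51 + 225) / 6 = 174 / 6 = 29
(The negative root is discarded since n must be a positive integer.)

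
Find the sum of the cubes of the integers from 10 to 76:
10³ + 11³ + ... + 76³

Use ∑_{k=1}^{n} k³ = [n(n+1)/2]², then subtract the first 9 terms.
∑_{k=1}^{76} k³ = [76×77/2]² = 2926² = 8561476
∑_{k=1}^{9} k³ = [9×10/2]² = 45² = 2025
∑_{k=10}^{76} k³ = 8561476 - 2025 = 8559451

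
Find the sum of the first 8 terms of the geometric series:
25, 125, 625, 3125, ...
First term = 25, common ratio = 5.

Sₙ = a(1 - rⁿ) / (1 - r)
S_8 = 25(1 - 5^8) / (1 - 5)
S_8 = 25(1 - 390625) / (-4)
S_8 = 2441400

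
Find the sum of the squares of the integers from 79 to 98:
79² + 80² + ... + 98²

Use ∑_{k=1}^{n} k² = n(n+1)(2n+1)/6, then subtract the first 78 terms.
∑_{k=1}^{98} k² = 98×99×197/6 = 318549
∑_{k=1}^{78} k² = 78×79×157/6 = 161239
∑_{k=79}^{98} k² = 318549 - 161239 = 157310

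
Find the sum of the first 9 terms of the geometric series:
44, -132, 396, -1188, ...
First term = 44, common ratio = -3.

Sₙ = a(1 - rⁿ) / (1 - r)
S_9 = 44(1 - (-3)^9) / (1 - (-3))
S_9 = 44(1 - (-19683)) / (4)
S_9 = 216524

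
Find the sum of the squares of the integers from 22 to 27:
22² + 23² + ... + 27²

Use ∑_{k=1}^{n} k² = n(n+1)(2n+1)/6, then subtract the first 21 terms.
∑_{k=1}^{27} k² = 27×28×55/6 = 6930
∑_{k=1}^{21} k² = 21×22×43/6 = 3311
∑_{k=22}^{27} k² = 6930 - 3311 = 3619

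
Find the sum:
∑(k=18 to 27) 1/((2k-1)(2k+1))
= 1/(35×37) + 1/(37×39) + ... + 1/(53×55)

Partial fractions: 1/((2k-1)(2k+1)) = (1/2)[1/(2k-1) - 1/(2k+1)]
The series telescopes:
= (1/2)[1/35 - 1/55]
= 2/385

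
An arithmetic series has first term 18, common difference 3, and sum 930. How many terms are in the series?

Using S = n/2 × [2a + (n-1)d]
930 = n/2 × [2(18) + (n-1)(3)]
930 = n/2 × [36 + 3n - 3]
1860 = n × [33 + 3n]
3n² + (33)n - 1860 = 0
Discriminant: Δ = (33)² - 4(3)(-1860) = 1089 + 22320 = 23409
√Δ = 153
n = [-(33) + √Δ] / (2·3) = (-33 + 153) / 6 = 120 / 6 = 20
(The negative root is discarded since n must be a positive integer.)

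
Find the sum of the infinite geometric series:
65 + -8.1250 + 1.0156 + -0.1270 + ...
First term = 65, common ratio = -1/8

For |r| < 1, S = a / (1 - r)
S = 65 / (1 - (-1/8))
S = 65 / (9/8)
S = 520/9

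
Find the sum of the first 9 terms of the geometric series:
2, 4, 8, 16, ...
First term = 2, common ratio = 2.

Sₙ = a(1 - rⁿ) / (1 - r)
S_9 = 2(1 - 2^9) / (1 - 2)
S_9 = 2(1 - 512) / (-1)
S_9 = 1022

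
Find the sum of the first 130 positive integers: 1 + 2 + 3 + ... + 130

Formula: ∑k = n(n+1)/2
= 130×131/2
= 17030/2
= 8515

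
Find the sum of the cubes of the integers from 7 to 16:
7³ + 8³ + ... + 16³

Use ∑_{k=1}^{n} k³ = [n(n+1)/2]², then subtract the first 6 terms.
∑_{k=1}^{16} k³ = [16×17/2]² = 136² = 18496
∑_{k=1}^{6} k³ = [6×7/2]² = 21² = 441
∑_{k=7}^{16} k³ = 18496 - 441 = 18055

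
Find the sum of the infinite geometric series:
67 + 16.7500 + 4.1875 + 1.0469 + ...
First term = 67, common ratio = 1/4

For |r| < 1, S = a / (1 - r)
S = 67 / (1 - (1/4))
S = 67 / (3/4)
S = 268/3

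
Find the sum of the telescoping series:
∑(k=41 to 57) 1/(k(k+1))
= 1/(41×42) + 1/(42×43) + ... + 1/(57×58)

Partial fractions: 1/(k(k+1)) = 1/k - 1/(k+1)
The series telescopes:
= (1/41 - 1/42) + (1/42 - 1/43) + ... + (1/57 - 1/58)
= 1/41 - 1/58
= 17/2378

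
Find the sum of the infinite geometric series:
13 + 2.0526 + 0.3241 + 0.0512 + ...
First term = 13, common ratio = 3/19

For |r| < 1, S = a / (1 - r)
S = 13 / (1 - (3/19))
S = 13 / (16/19)
S = 247/16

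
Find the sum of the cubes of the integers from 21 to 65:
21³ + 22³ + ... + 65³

Use ∑_{k=1}^{n} k³ = [n(n+1)/2]², then subtract the first 20 terms.
∑_{k=1}^{65} k³ = [65×66/2]² = 2145² = 4601025
∑_{k=1}^{20} k³ = [20×21/2]² = 210² = 44100
∑_{k=21}^{65} k³ = 4601025 - 44100 = 4556925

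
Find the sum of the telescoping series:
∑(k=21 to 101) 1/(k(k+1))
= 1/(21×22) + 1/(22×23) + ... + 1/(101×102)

Partial fractions: 1/(k(k+1)) = 1/k - 1/(k+1)
The series telescopes:
= (1/21 - 1/22) + (1/22 - 1/23) + ... + (1/101 - 1/102)
= 1/21 - 1/102
= 9/238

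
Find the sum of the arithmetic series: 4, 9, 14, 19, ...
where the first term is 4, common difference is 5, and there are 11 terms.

Sₙ = n/2 × (first + last)
Last term = a + (n-1)d = 4 + (11-1)×5 = 54
S_11 = 11/2 × (4 + 54)
S_11 = 11/2 × 58 = 319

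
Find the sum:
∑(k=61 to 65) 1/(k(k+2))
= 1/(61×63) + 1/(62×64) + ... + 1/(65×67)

Partial fractions: 1/(k(k+2)) = (1/2)[1/k - 1/(k+2)]
Telescoping leaves the first two and last two terms:
= (1/2)[1/61 + 1/62 - 1/66 - 1/67]
= 10225/8362002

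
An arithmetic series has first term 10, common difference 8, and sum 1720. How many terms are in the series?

Using S = n/2 × [2a + (n-1)d]
1720 = n/2 × [2(10) + (n-1)(8)]
1720 = n/2 × [20 + 8n - 8]
3440 = n × [12 + 8n]
8n² + (12)n - 3440 = 0
Discriminant: Δ = (12)² - 4(8)(-3440) = 144 + 110080 = 110224
√Δ = 332
n = [-(12) + √Δ] / (2·8) = (-12 + 332) / 16 = 320 / 16 = 20
(The negative root is discarded since n must be a positive integer.)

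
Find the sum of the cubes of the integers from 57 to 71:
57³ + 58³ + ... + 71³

Use ∑_{k=1}^{n} k³ = [n(n+1)/2]², then subtract the first 56 terms.
∑_{k=1}^{71} k³ = [71×72/2]² = 2556² = 6533136
∑_{k=1}^{56} k³ = [56×57/2]² = 1596² = 2547216
∑_{k=57}^{71} k³ = 6533136 - 2547216 = 3985920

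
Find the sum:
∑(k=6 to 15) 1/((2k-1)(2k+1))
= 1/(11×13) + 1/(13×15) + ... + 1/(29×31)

Partial fractions: 1/((2k-1)(2k+1)) = (1/2)[1/(2k-1) - 1/(2k+1)]
The series telescopes:
= (1/2)[1/11 - 1/31]
= 10/341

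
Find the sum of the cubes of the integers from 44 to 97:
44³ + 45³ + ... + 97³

Use ∑_{k=1}^{n} k³ = [n(n+1)/2]², then subtract the first 43 terms.
∑_{k=1}^{97} k³ = [97×98/2]² = 4753² = 22591009
∑_{k=1}^{43} k³ = [43×44/2]² = 946² = 894916
∑_{k=44}^{97} k³ = 22591009 - 894916 = 21696093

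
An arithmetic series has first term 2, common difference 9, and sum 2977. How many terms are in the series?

Using S = n/2 × [2a + (n-1)d]
2977 = n/2 × [2(2) + (n-1)(9)]
2977 = n/2 × [4 + 9n - 9]
5954 = n × [-5 + 9n]
9n² + (-5)n - 5954 = 0
Discriminant: Δ = (-5)² - 4(9)(-5954) = 25 + 214344 = 214369
√Δ = 463
n = [-(-5) + √Δ] / (2·9) = (5 + 463) / 18 = 468 / 18 = 26
(The negative root is discarded since n must be a positive integer.)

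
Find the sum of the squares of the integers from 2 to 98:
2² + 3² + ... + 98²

Use ∑_{k=1}^{n} k² = n(n+1)(2n+1)/6, then subtract the first 1 terms.
∑_{k=1}^{98} k² = 98×99×197/6 = 318549
∑_{k=1}^{1} k² = 1×2×3/6 = 1
∑_{k=2}^{98} k² = 318549 - 1 = 318548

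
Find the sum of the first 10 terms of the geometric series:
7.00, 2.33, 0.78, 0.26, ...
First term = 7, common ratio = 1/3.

Sₙ = a(1 - rⁿ) / (1 - r)
S_10 = 7(1 - (1/3)^10) / (1 - (1/3))
S_10 = 7(1 - (1/59049)) / (2/3)
S_10 = 206668/19683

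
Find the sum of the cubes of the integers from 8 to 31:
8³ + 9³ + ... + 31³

Use ∑_{k=1}^{n} k³ = [n(n+1)/2]², then subtract the first 7 terms.
∑_{k=1}^{31} k³ = [31×32/2]² = 496² = 246016
∑_{k=1}^{7} k³ = [7×8/2]² = 28² = 784
∑_{k=8}^{31} k³ = 246016 - 784 = 245232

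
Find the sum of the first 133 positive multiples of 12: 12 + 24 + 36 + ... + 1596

Factor out 12: = 12(1 + 2 + ... + 133) = 12 × n(n+1)/2
= 12 × 133×134/2
= 12 × 8911
= 106932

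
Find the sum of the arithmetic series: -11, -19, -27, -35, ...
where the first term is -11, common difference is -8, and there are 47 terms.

Sₙ = n/2 × (first + last)
Last term = a + (n-1)d = -11 + (47-1)×(-8) = -379
S_47 = 47/2 × (-11 + (-379))
S_47 = 47/2 × (-390) = -9165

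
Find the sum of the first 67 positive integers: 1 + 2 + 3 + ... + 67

Formula: ∑k = n(n+1)/2
= 67×68/2
= 4556/2
= 2278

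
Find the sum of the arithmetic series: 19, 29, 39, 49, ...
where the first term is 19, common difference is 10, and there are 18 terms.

Sₙ = n/2 × (first + last)
Last term = a + (n-1)d = 19 + (18-1)×10 = 189
S_18 = 18/2 × (19 + 189)
S_18 = 18/2 × 208 = 1872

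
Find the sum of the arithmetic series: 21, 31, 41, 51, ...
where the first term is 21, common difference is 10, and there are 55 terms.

Sₙ = n/2 × (first + last)
Last term = a + (n-1)d = 21 + (55-1)×10 = 561
S_55 = 55/2 × (21 + 561)
S_55 = 55/2 × 582 = 16005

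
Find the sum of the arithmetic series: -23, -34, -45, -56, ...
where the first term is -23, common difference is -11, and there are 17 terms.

Sₙ = n/2 × (first + last)
Last term = a + (n-1)d = -23 + (17-1)×(-11) = -199
S_17 = 17/2 × (-23 + (-199))
S_17 = 17/2 × (-222) = -1887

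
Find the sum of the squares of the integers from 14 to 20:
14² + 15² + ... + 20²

Use ∑_{k=1}^{n} k² = n(n+1)(2n+1)/6, then subtract the first 13 terms.
∑_{k=1}^{20} k² = 20×21×41/6 = 2870
∑_{k=1}^{13} k² = 13×14×27/6 = 819
∑_{k=14}^{20} k² = 2870 - 819 = 2051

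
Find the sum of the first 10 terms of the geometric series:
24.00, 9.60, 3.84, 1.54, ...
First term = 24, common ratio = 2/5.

Sₙ = a(1 - rⁿ) / (1 - r)
S_10 = 24(1 - (2/5)^10) / (1 - (2/5))
S_10 = 24(1 - (1024/9765625)) / (3/5)
S_10 = 78116808/1953125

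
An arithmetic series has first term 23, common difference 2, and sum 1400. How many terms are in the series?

Using S = n/2 × [2a + (n-1)d]
1400 = n/2 × [2(23) + (n-1)(2)]
1400 = n/2 × [46 + 2n - 2]
2800 = n × [44 + 2n]
2n² + (44)n - 2800 = 0
Discriminant: Δ = (44)² - 4(2)(-2800) = 1936 + 22400 = 24336
√Δ = 156
n = [-(44) + √Δ] / (2·2) = (-44 + 156) / 4 = 112 / 4 = 28
(The negative root is discarded since n must be a positive integer.)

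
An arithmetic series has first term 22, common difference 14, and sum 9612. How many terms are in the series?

Using S = n/2 × [2a + (n-1)d]
9612 = n/2 × [2(22) + (n-1)(14)]
9612 = n/2 × [44 + 14n - 14]
19224 = n × [30 + 14n]
14n² + (30)n - 19224 = 0
Discriminant: Δ = (30)² - 4(14)(-19224) = 900 + 1076544 = 1077444
√Δ = 1038
n = [-(30) + √Δ] / (2·14) = (-30 + 1038) / 28 = 1008 / 28 = 36
(The negative root is discarded since n must be a positive integer.)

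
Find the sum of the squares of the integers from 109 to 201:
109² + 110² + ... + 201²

Use ∑_{k=1}^{n} k² = n(n+1)(2n+1)/6, then subtract the first 108 terms.
∑_{k=1}^{201} k² = 201×202×403/6 = 2727101
∑_{k=1}^{108} k² = 108×109×217/6 = 425754
∑_{k=109}^{201} k² = 2727101 - 425754 = 2301347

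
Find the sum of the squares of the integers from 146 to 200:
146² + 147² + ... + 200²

Use ∑_{k=1}^{n} k² = n(n+1)(2n+1)/6, then subtract the first 145 terms.
∑_{k=1}^{200} k² = 200×201×401/6 = 2686700
∑_{k=1}^{145} k² = 145×146×291/6 = 1026745
∑_{k=146}^{200} k² = 2686700 - 1026745 = 1659955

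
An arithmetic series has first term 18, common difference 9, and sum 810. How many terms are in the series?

Using S = n/2 × [2a + (n-1)d]
810 = n/2 × [2(18) + (n-1)(9)]
810 = n/2 × [36 + 9n - 9]
1620 = n × [27 + 9n]
9n² + (27)n - 1620 = 0
Discriminant: Δ = (27)² - 4(9)(-1620) = 729 + 58320 = 59049
√Δ = 243
n = [-(27) + √Δ] / (2·9) = (-27 + 243) / 18 = 216 / 18 = 12
(The negative root is discarded since n must be a positive integer.)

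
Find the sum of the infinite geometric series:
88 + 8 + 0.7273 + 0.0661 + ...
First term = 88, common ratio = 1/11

For |r| < 1, S = a / (1 - r)
S = 88 / (1 - (1/11))
S = 88 / (10/11)
S = 484/5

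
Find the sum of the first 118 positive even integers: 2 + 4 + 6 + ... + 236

Sum of first n even numbers = n(n+1)
= 118×119
= 14042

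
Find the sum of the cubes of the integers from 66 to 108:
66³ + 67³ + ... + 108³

Use ∑_{k=1}^{n} k³ = [n(n+1)/2]², then subtract the first 65 terms.
∑_{k=1}^{108} k³ = [108×109/2]² = 5886² = 34644996
∑_{k=1}^{65} k³ = [65×66/2]² = 2145² = 4601025
∑_{k=66}^{108} k³ = 34644996 - 4601025 = 30043971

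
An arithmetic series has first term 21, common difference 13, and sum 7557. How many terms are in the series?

Using S = n/2 × [2a + (n-1)d]
7557 = n/2 × [2(21) + (n-1)(13)]
7557 = n/2 × [42 + 13n - 13]
15114 = n × [29 + 13n]
13n² + (29)n - 15114 = 0
Discriminant: Δ = (29)² - 4(13)(-15114) = 841 + 785928 = 786769
√Δ = 887
n = [-(29) + √Δ] / (2·13) = (-29 + 887) / 26 = 858 / 26 = 33
(The negative root is discarded since n must be a positive integer.)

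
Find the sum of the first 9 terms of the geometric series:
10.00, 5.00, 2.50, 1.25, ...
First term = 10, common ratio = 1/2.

Sₙ = a(1 - rⁿ) / (1 - r)
S_9 = 10(1 - (1/2)^9) / (1 - (1/2))
S_9 = 10(1 - (1/512)) / (1/2)
S_9 = 2555/128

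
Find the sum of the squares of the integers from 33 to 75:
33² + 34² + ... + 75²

Use ∑_{k=1}^{n} k² = n(n+1)(2n+1)/6, then subtract the first 32 terms.
∑_{k=1}^{75} k² = 75×76×151/6 = 143450
∑_{k=1}^{32} k² = 32×33×65/6 = 11440
∑_{k=33}^{75} k² = 143450 - 11440 = 132010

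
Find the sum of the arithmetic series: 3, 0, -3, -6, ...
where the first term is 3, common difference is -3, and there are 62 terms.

Sₙ = n/2 × (first + last)
Last term = a + (n-1)d = 3 + (62-1)×(-3) = -180
S_62 = 62/2 × (3 + (-180))
S_62 = 62/2 × (-177) = -5487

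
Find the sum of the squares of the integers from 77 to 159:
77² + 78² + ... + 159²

Use ∑_{k=1}^{n} k² = n(n+1)(2n+1)/6, then subtract the first 76 terms.
∑_{k=1}^{159} k² = 159×160×319/6 = 1352560
∑_{k=1}^{76} k² = 76×77×153/6 = 149226
∑_{k=77}^{159} k² = 1352560 - 149226 = 1203334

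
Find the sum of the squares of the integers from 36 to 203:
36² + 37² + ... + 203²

Use ∑_{k=1}^{n} k² = n(n+1)(2n+1)/6, then subtract the first 35 terms.
∑_{k=1}^{203} k² = 203×204×407/6 = 2809114
∑_{k=1}^{35} k² = 35×36×71/6 = 14910
∑_{k=36}^{203} k² = 2809114 - 14910 = 2794204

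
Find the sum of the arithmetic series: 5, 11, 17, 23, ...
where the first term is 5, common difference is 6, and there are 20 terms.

Sₙ = n/2 × (first + last)
Last term = a + (n-1)d = 5 + (20-1)×6 = 119
S_20 = 20/2 × (5 + 119)
S_20 = 20/2 × 124 = 1240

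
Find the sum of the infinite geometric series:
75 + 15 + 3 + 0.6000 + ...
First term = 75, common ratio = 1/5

For |r| < 1, S = a / (1 - r)
S = 75 / (1 - (1/5))
S = 75 / (4/5)
S = 375/4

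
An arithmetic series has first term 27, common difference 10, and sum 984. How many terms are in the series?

Using S = n/2 × [2a + (n-1)d]
984 = n/2 × [2(27) + (n-1)(10)]
984 = n/2 × [54 + 10n - 10]
1968 = n × [44 + 10n]
10n² + (44)n - 1968 = 0
Discriminant: Δ = (44)² - 4(10)(-1968) = 1936 + 78720 = 80656
√Δ = 284
n = [-(44) + √Δ] / (2·10) = (-44 + 284) / 20 = 240 / 20 = 12
(The negative root is discarded since n must be a positive integer.)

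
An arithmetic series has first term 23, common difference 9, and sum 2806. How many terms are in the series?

Using S = n/2 × [2a + (n-1)d]
2806 = n/2 × [2(23) + (n-1)(9)]
2806 = n/2 × [46 + 9n - 9]
5612 = n × [37 + 9n]
9n² + (37)n - 5612 = 0
Discriminant: Δ = (37)² - 4(9)(-5612) = 1369 + 202032 = 203401
√Δ = 451
n = [-(37) + √Δ] / (2·9) = (-37 + 451) / 18 = 414 / 18 = 23
(The negative root is discarded since n must be a positive integer.)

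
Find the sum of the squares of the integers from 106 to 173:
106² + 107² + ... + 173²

Use ∑_{k=1}^{n} k² = n(n+1)(2n+1)/6, then subtract the first 105 terms.
∑_{k=1}^{173} k² = 173×174×347/6 = 1740899
∑_{k=1}^{105} k² = 105×106×211/6 = 391405
∑_{k=106}^{173} k² = 1740899 - 391405 = 1349494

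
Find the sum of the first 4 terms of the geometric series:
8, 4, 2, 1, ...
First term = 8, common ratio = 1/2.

Sₙ = a(1 - rⁿ) / (1 - r)
S_4 = 8(1 - (1/2)^4) / (1 - (1/2))
S_4 = 8(1 - (1/16)) / (1/2)
S_4 = 15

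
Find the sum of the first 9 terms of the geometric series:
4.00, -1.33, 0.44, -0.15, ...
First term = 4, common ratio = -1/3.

Sₙ = a(1 - rⁿ) / (1 - r)
S_9 = 4(1 - (-1/3)^9) / (1 - (-1/3))
S_9 = 4(1 - (-1/19683)) / (4/3)
S_9 = 19684/6561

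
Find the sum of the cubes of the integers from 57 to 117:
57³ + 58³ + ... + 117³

Use ∑_{k=1}^{n} k³ = [n(n+1)/2]², then subtract the first 56 terms.
∑_{k=1}^{117} k³ = [117×118/2]² = 6903² = 47651409
∑_{k=1}^{56} k³ = [56×57/2]² = 1596² = 2547216
∑_{k=57}^{117} k³ = 47651409 - 2547216 = 45104193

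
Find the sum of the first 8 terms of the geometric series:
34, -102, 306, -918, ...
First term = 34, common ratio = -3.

Sₙ = a(1 - rⁿ) / (1 - r)
S_8 = 34(1 - (-3)^8) / (1 - (-3))
S_8 = 34(1 - 6561) / (4)
S_8 = -55760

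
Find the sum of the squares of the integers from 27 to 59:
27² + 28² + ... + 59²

Use ∑_{k=1}^{n} k² = n(n+1)(2n+1)/6, then subtract the first 26 terms.
∑_{k=1}^{59} k² = 59×60×119/6 = 70210
∑_{k=1}^{26} k² = 26×27×53/6 = 6201
∑_{k=27}^{59} k² = 70210 - 6201 = 64009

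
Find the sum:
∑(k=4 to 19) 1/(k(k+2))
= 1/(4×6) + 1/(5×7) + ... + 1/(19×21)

Partial fractions: 1/(k(k+2)) = (1/2)[1/k - 1/(k+2)]
Telescoping leaves the first two and last two terms:
= (1/2)[1/4 + 1/5 - 1/20 - 1/21]
= 37/210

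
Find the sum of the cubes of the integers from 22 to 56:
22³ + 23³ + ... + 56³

Use ∑_{k=1}^{n} k³ = [n(n+1)/2]², then subtract the first 21 terms.
∑_{k=1}^{56} k³ = [56×57/2]² = 1596² = 2547216
∑_{k=1}^{21} k³ = [21×22/2]² = 231² = 53361
∑_{k=22}^{56} k³ = 2547216 - 53361 = 2493855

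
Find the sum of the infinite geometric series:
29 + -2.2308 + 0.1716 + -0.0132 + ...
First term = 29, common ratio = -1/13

For |r| < 1, S = a / (1 - r)
S = 29 / (1 - (-1/13))
S = 29 / (14/13)
S = 377/14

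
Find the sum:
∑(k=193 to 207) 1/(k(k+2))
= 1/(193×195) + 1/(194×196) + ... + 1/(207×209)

Partial fractions: 1/(k(k+2)) = (1/2)[1/k - 1/(k+2)]
Telescoping leaves the first two and last two terms:
= (1/2)[1/193 + 1/194 - 1/208 - 1/209]
= 605175/1627678624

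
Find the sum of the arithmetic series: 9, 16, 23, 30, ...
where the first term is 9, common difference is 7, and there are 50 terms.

Sₙ = n/2 × (first + last)
Last term = a + (n-1)d = 9 + (50-1)×7 = 352
S_50 = 50/2 × (9 + 352)
S_50 = 50/2 × 361 = 9025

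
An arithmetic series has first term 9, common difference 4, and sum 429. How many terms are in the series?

Using S = n/2 × [2a + (n-1)d]
429 = n/2 × [2(9) + (n-1)(4)]
429 = n/2 × [18 + 4n - 4]
858 = n × [14 + 4n]
4n² + (14)n - 858 = 0
Discriminant: Δ = (14)² - 4(4)(-858) = 196 + 13728 = 13924
√Δ = 118
n = [-(14) + √Δ] / (2·4) = (-14 + 118) / 8 = 104 / 8 = 13
(The negative root is discarded since n must be a positive integer.)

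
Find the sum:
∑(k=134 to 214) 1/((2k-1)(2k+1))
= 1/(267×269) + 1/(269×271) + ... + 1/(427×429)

Partial fractions: 1/((2k-1)(2k+1)) = (1/2)[1/(2k-1) - 1/(2k+1)]
The series telescopes:
= (1/2)[1/267 - 1/429]
= 9/12727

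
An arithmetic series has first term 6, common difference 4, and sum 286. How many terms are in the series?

Using S = n/2 × [2a + (n-1)d]
286 = n/2 × [2(6) + (n-1)(4)]
286 = n/2 × [12 + 4n - 4]
572 = n × [8 + 4n]
4n² + (8)n - 572 = 0
Discriminant: Δ = (8)² - 4(4)(-572) = 64 + 9152 = 9216
√Δ = 96
n = [-(8) + √Δ] / (2·4) = (-8 + 96) / 8 = 88 / 8 = 11
(The negative root is discarded since n must be a positive integer.)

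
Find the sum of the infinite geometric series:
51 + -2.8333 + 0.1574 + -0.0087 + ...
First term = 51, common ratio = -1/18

For |r| < 1, S = a / (1 - r)
S = 51 / (1 - (-1/18))
S = 51 / (19/18)
S = 918/19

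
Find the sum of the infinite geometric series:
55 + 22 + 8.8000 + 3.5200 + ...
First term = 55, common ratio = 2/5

For |r| < 1, S = a / (1 - r)
S = 55 / (1 - (2/5))
S = 55 / (3/5)
S = 275/3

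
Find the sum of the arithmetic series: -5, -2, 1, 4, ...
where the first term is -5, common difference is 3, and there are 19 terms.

Sₙ = n/2 × (first + last)
Last term = a + (n-1)d = -5 + (19-1)×3 = 49
S_19 = 19/2 × (-5 + 49)
S_19 = 19/2 × 44 = 418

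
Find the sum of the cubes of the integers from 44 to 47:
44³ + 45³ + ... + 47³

Use ∑_{k=1}^{n} k³ = [n(n+1)/2]², then subtract the first 43 terms.
∑_{k=1}^{47} k³ = [47×48/2]² = 1128² = 1272384
∑_{k=1}^{43} k³ = [43×44/2]² = 946² = 894916
∑_{k=44}^{47} k³ = 1272384 - 894916 = 377468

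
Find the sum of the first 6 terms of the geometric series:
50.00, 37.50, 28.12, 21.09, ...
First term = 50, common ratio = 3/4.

Sₙ = a(1 - rⁿ) / (1 - r)
S_6 = 50(1 - (3/4)^6) / (1 - (3/4))
S_6 = 50(1 - (729/4096)) / (1/4)
S_6 = 84175/512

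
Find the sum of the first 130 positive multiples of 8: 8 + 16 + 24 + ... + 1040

Factor out 8: = 8(1 + 2 + ... + 130) = 8 × n(n+1)/2
= 8 × 130×131/2
= 8 × 8515
= 68120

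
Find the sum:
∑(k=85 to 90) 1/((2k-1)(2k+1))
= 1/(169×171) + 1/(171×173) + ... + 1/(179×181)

Partial fractions: 1/((2k-1)(2k+1)) = (1/2)[1/(2k-1) - 1/(2k+1)]
The series telescopes:
= (1/2)[1/169 - 1/181]
= 6/30589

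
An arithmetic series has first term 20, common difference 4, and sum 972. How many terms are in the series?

Using S = n/2 × [2a + (n-1)d]
972 = n/2 × [2(20) + (n-1)(4)]
972 = n/2 × [40 + 4n - 4]
1944 = n × [36 + 4n]
4n² + (36)n - 1944 = 0
Discriminant: Δ = (36)² - 4(4)(-1944) = 1296 + 31104 = 32400
√Δ = 180
n = [-(36) + √Δ] / (2·4) = (-36 + 180) / 8 = 144 / 8 = 18
(The negative root is discarded since n must be a positive integer.)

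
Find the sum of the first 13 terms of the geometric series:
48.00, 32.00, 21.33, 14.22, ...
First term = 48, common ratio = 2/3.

Sₙ = a(1 - rⁿ) / (1 - r)
S_13 = 48(1 - (2/3)^13) / (1 - (2/3))
S_13 = 48(1 - (8192/1594323)) / (1/3)
S_13 = 25378096/177147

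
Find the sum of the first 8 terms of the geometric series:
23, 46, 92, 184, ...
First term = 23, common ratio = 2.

Sₙ = a(1 - rⁿ) / (1 - r)
S_8 = 23(1 - 2^8) / (1 - 2)
S_8 = 23(1 - 256) / (-1)
S_8 = 5865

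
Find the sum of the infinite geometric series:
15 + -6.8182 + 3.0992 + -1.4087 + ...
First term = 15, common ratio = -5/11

For |r| < 1, S = a / (1 - r)
S = 15 / (1 - (-5/11))
S = 15 / (16/11)
S = 165/16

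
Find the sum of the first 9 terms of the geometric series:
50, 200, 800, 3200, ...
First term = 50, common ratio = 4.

Sₙ = a(1 - rⁿ) / (1 - r)
S_9 = 50(1 - 4^9) / (1 - 4)
S_9 = 50(1 - 262144) / (-3)
S_9 = 4369050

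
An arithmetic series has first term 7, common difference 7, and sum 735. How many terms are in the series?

Using S = n/2 × [2a + (n-1)d]
735 = n/2 × [2(7) + (n-1)(7)]
735 = n/2 × [14 + 7n - 7]
1470 = n × [7 + 7n]
7n² + (7)n - 1470 = 0
Discriminant: Δ = (7)² - 4(7)(-1470) = 49 + 41160 = 41209
√Δ = 203
n = [-(7) + √Δ] / (2·7) = (-7 + 203) / 14 = 196 / 14 = 14
(The negative root is discarded since n must be a positive integer.)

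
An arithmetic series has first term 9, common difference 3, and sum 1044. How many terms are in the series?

Using S = n/2 × [2a + (n-1)d]
1044 = n/2 × [2(9) + (n-1)(3)]
1044 = n/2 × [18 + 3n - 3]
2088 = n × [15 + 3n]
3n² + (15)n - 2088 = 0
Discriminant: Δ = (15)² - 4(3)(-2088) = 225 + 25056 = 25281
√Δ = 159
n = [-(15) + √Δ] / (2·3) = (-15 + 159) / 6 = 144 / 6 = 24
(The negative root is discarded since n must be a positive integer.)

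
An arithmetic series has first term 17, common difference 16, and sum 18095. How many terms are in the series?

Using S = n/2 × [2a + (n-1)d]
18095 = n/2 × [2(17) + (n-1)(16)]
18095 = n/2 × [34 + 16n - 16]
36190 = n × [18 + 16n]
16n² + (18)n - 36190 = 0
Discriminant: Δ = (18)² - 4(16)(-36190) = 324 + 2316160 = 2316484
√Δ = 1522
n = [-(18) + √Δ] / (2·16) = (-18 + 1522) / 32 = 1504 / 32 = 47
(The negative root is discarded since n must be a positive integer.)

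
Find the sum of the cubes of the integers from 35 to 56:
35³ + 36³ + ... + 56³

Use ∑_{k=1}^{n} k³ = [n(n+1)/2]², then subtract the first 34 terms.
∑_{k=1}^{56} k³ = [56×57/2]² = 1596² = 2547216
∑_{k=1}^{34} k³ = [34×35/2]² = 595² = 354025
∑_{k=35}^{56} k³ = 2547216 - 354025 = 2193191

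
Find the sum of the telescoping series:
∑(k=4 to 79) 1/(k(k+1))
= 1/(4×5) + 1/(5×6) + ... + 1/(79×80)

Partial fractions: 1/(k(k+1)) = 1/k - 1/(k+1)
The series telescopes:
= (1/4 - 1/5) + (1/5 - 1/6) + ... + (1/79 - 1/80)
= 1/4 - 1/80
= 19/80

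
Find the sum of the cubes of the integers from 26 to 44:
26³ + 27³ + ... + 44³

Use ∑_{k=1}^{n} k³ = [n(n+1)/2]², then subtract the first 25 terms.
∑_{k=1}^{44} k³ = [44×45/2]² = 990² = 980100
∑_{k=1}^{25} k³ = [25×26/2]² = 325² = 105625
∑_{k=26}^{44} k³ = 980100 - 105625 = 874475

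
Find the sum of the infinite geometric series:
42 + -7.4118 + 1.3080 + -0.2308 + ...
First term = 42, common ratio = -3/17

For |r| < 1, S = a / (1 - r)
S = 42 / (1 - (-3/17))
S = 42 / (20/17)
S = 357/10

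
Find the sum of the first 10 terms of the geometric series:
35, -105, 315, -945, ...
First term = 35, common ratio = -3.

Sₙ = a(1 - rⁿ) / (1 - r)
S_10 = 35(1 - (-3)^10) / (1 - (-3))
S_10 = 35(1 - 59049) / (4)
S_10 = -516670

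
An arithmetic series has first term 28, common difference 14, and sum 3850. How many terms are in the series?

Using S = n/2 × [2a + (n-1)d]
3850 = n/2 × [2(28) + (n-1)(14)]
3850 = n/2 × [56 + 14n - 14]
7700 = n × [42 + 14n]
14n² + (42)n - 7700 = 0
Discriminant: Δ = (42)² - 4(14)(-7700) = 1764 + 431200 = 432964
√Δ = 658
n = [-(42) + √Δ] / (2·14) = (-42 + 658) / 28 = 616 / 28 = 22
(The negative root is discarded since n must be a positive integer.)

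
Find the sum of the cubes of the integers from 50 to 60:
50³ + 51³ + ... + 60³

Use ∑_{k=1}^{n} k³ = [n(n+1)/2]², then subtract the first 49 terms.
∑_{k=1}^{60} k³ = [60×61/2]² = 1830² = 3348900
∑_{k=1}^{49} k³ = [49×50/2]² = 1225² = 1500625
∑_{k=50}^{60} k³ = 3348900 - 1500625 = 1848275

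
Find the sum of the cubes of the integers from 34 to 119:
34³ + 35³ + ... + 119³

Use ∑_{k=1}^{n} k³ = [n(n+1)/2]², then subtract the first 33 terms.
∑_{k=1}^{119} k³ = [119×120/2]² = 7140² = 50979600
∑_{k=1}^{33} k³ = [33×34/2]² = 561² = 314721
∑_{k=34}^{119} k³ = 50979600 - 314721 = 50664879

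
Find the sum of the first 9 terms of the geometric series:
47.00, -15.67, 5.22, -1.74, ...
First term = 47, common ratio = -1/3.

Sₙ = a(1 - rⁿ) / (1 - r)
S_9 = 47(1 - (-1/3)^9) / (1 - (-1/3))
S_9 = 47(1 - (-1/19683)) / (4/3)
S_9 = 231287/6561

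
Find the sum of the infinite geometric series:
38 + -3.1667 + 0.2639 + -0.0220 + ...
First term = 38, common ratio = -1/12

For |r| < 1, S = a / (1 - r)
S = 38 / (1 - (-1/12))
S = 38 / (13/12)
S = 456/13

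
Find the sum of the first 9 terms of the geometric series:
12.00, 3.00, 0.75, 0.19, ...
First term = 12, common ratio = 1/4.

Sₙ = a(1 - rⁿ) / (1 - r)
S_9 = 12(1 - (1/4)^9) / (1 - (1/4))
S_9 = 12(1 - (1/262144)) / (3/4)
S_9 = 262143/16384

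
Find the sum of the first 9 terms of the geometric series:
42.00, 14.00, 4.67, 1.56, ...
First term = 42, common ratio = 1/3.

Sₙ = a(1 - rⁿ) / (1 - r)
S_9 = 42(1 - (1/3)^9) / (1 - (1/3))
S_9 = 42(1 - (1/19683)) / (2/3)
S_9 = 137774/2187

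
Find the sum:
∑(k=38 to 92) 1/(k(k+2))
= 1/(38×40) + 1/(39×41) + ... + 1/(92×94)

Partial fractions: 1/(k(k+2)) = (1/2)[1/k - 1/(k+2)]
Telescoping leaves the first two and last two terms:
= (1/2)[1/38 + 1/39 - 1/93 - 1/94]
= 5500/359879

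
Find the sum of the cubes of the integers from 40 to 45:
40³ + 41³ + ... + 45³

Use ∑_{k=1}^{n} k³ = [n(n+1)/2]², then subtract the first 39 terms.
∑_{k=1}^{45} k³ = [45×46/2]² = 1035² = 1071225
∑_{k=1}^{39} k³ = [39×40/2]² = 780² = 608400
∑_{k=40}^{45} k³ = 1071225 - 608400 = 462825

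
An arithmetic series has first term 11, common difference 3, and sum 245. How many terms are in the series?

Using S = n/2 × [2a + (n-1)d]
245 = n/2 × [2(11) + (n-1)(3)]
245 = n/2 × [22 + 3n - 3]
490 = n × [19 + 3n]
3n² + (19)n - 490 = 0
Discriminant: Δ = (19)² - 4(3)(-490) = 361 + 5880 = 6241
√Δ = 79
n = [-(19) + √Δ] / (2·3) = (-19 + 79) / 6 = 60 / 6 = 10
(The negative root is discarded since n must be a positive integer.)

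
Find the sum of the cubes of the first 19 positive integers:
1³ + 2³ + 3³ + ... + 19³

Formula: ∑k³ = [n(n+1)/2]²
= [19×20/2]²
= 190²
= 36100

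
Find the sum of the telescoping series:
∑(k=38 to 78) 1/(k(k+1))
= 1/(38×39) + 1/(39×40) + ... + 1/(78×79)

Partial fractions: 1/(k(k+1)) = 1/k - 1/(k+1)
The series telescopes:
= (1/38 - 1/39) + (1/39 - 1/40) + ... + (1/78 - 1/79)
= 1/38 - 1/79
= 41/3002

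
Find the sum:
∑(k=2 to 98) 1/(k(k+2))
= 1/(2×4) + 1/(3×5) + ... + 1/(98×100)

Partial fractions: 1/(k(k+2)) = (1/2)[1/k - 1/(k+2)]
Telescoping leaves the first two and last two terms:
= (1/2)[1/2 + 1/3 - 1/99 - 1/100]
= 8051/19800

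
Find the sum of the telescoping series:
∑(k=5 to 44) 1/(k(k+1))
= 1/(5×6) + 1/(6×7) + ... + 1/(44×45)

Partial fractions: 1/(k(k+1)) = 1/k - 1/(k+1)
The series telescopes:
= (1/5 - 1/6) + (1/6 - 1/7) + ... + (1/44 - 1/45)
= 1/5 - 1/45
= 8/45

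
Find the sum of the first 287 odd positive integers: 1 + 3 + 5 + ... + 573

Sum of first n odd numbers = n²
= 287²
= 82369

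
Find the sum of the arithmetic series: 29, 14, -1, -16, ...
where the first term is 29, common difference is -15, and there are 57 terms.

Sₙ = n/2 × (first + last)
Last term = a + (n-1)d = 29 + (57-1)×(-15) = -811
S_57 = 57/2 × (29 + (-811))
S_57 = 57/2 × (-782) = -22287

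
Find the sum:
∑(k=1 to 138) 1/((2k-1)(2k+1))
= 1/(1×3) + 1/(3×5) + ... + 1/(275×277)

Partial fractions: 1/((2k-1)(2k+1)) = (1/2)[1/(2k-1) - 1/(2k+1)]
The series telescopes:
= (1/2)[1/1 - 1/277]
= 138/277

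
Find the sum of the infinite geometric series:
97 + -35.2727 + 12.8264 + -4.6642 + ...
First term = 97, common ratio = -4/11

For |r| < 1, S = a / (1 - r)
S = 97 / (1 - (-4/11))
S = 97 / (15/11)
S = 1067/15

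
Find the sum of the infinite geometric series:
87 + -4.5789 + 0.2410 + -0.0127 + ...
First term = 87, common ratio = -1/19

For |r| < 1, S = a / (1 - r)
S = 87 / (1 - (-1/19))
S = 87 / (20/19)
S = 1653/20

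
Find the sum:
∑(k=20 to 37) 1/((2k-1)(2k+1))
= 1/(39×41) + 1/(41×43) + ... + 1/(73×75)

Partial fractions: 1/((2k-1)(2k+1)) = (1/2)[1/(2k-1) - 1/(2k+1)]
The series telescopes:
= (1/2)[1/39 - 1/75]
= 2/325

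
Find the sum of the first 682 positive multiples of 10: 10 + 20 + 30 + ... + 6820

Factor out 10: = 10(1 + 2 + ... + 682) = 10 × n(n+1)/2
= 10 × 682×683/2
= 10 × 232903
= 2329030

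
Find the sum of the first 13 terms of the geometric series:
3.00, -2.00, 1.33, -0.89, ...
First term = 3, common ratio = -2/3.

Sₙ = a(1 - rⁿ) / (1 - r)
S_13 = 3(1 - (-2/3)^13) / (1 - (-2/3))
S_13 = 3(1 - (-8192/1594323)) / (5/3)
S_13 = 320503/177147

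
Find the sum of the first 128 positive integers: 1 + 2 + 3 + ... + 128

Formula: ∑k = n(n+1)/2
= 128×129/2
= 16512/2
= 8256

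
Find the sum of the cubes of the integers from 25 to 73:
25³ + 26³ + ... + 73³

Use ∑_{k=1}^{n} k³ = [n(n+1)/2]², then subtract the first 24 terms.
∑_{k=1}^{73} k³ = [73×74/2]² = 2701² = 7295401
∑_{k=1}^{24} k³ = [24×25/2]² = 300² = 90000
∑_{k=25}^{73} k³ = 7295401 - 90000 = 7205401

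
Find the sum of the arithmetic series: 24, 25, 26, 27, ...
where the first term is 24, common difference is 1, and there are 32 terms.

Sₙ = n/2 × (first + last)
Last term = a + (n-1)d = 24 + (32-1)×1 = 55
S_32 = 32/2 × (24 + 55)
S_32 = 32/2 × 79 = 1264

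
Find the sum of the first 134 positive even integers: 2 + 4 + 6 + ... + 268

Sum of first n even numbers = n(n+1)
= 134×135
= 18090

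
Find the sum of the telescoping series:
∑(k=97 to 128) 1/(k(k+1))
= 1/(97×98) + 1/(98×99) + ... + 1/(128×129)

Partial fractions: 1/(k(k+1)) = 1/k - 1/(k+1)
The series telescopes:
= (1/97 - 1/98) + (1/98 - 1/99) + ... + (1/128 - 1/129)
= 1/97 - 1/129
= 32/12513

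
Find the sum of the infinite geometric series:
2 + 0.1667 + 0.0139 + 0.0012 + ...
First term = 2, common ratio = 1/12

For |r| < 1, S = a / (1 - r)
S = 2 / (1 - (1/12))
S = 2 / (11/12)
S = 24/11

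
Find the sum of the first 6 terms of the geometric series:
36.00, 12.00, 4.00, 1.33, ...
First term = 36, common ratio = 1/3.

Sₙ = a(1 - rⁿ) / (1 - r)
S_6 = 36(1 - (1/3)^6) / (1 - (1/3))
S_6 = 36(1 - (1/729)) / (2/3)
S_6 = 1456/27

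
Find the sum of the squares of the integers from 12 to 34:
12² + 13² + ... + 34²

Use ∑_{k=1}^{n} k² = n(n+1)(2n+1)/6, then subtract the first 11 terms.
∑_{k=1}^{34} k² = 34×35×69/6 = 13685
∑_{k=1}^{11} k² = 11×12×23/6 = 506
∑_{k=12}^{34} k² = 13685 - 506 = 13179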